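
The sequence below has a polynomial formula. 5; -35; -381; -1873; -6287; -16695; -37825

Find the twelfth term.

-631065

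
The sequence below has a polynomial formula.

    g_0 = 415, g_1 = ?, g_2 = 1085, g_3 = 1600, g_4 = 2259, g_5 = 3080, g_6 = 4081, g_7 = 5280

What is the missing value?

696

Using the last 6 terms:
First differences: 515  659  821  1001  1199
Second differences: 144  162  180  198
Third differences: 18  18  18
Constant third difference = 18.
Extend backward: 144 − 18 = 126;  515 − 126 = 389;  1085 − 389 = 696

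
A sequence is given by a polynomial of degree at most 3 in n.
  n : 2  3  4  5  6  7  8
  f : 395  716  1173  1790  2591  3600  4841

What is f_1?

First differences: 321, 457, 617, 801, 1009, 1241
Second differences: 136, 160, 184, 208, 232
Third differences: 24, 24, 24, 24
The third differences are constant at 24.
Work back: 136 − 24 = 112;  321 − 112 = 209;  395 − 209 = 186

186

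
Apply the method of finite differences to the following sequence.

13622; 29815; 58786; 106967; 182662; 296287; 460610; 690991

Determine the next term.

Δ: 16193  28971  48181  75695  113625  164323  230381
Δ²: 12778  19210  27514  37930  50698  66058
Δ³: 6432  8304  10416  12768  15360
Δ⁴: 1872  2112  2352  2592
Δ⁵: 240  240  240
Fifth differences constant at 240.
2592 + 240 = 2832;  15360 + 2832 = 18192;  66058 + 18192 = 84250;  230381 + 84250 = 314631;  690991 + 314631 = 1005622

1005622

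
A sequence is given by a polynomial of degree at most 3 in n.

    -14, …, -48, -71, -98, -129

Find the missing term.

-29

Using the last 4 terms:
-23  -27  -31
-4  -4
Constant second difference = -4.
Extend backward: -23 + 4 = -19;  -48 + 19 = -29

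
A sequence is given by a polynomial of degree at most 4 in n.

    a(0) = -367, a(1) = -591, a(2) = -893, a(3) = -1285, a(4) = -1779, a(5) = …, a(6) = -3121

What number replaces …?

Using the first 5 terms:
-224  -302  -392  -494
-78  -90  -102
-12  -12
Constant third difference = -12.
Extend forward: -102 − 12 = -114;  -494 − 114 = -608;  -1779 − 608 = -2387

-2387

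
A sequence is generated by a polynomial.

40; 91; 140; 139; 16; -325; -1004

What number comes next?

51  49  -1  -123  -341  -679
-2  -50  -122  -218  -338
-48  -72  -96  -120
-24  -24  -24
The fourth differences are constant (-24).
-120 − 24 = -144;  -338 − 144 = -482;  -679 − 482 = -1161;  -1004 − 1161 = -2165

-2165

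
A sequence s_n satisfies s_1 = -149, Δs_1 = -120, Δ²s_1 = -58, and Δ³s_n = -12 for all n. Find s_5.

-1025

Build the table forward from the leading diagonal:
Δ³: -12  -12  -12  -12  -12
Δ²: -58  -70  -82  -94  -106
Δ: -120  -178  -248  -330  -424
s: -149  -269  -447  -695  -1025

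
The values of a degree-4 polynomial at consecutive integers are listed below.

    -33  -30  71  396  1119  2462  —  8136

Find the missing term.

4695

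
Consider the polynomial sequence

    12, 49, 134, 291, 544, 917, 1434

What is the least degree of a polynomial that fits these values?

3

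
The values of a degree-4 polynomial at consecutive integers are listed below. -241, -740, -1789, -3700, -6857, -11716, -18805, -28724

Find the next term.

Δ: -499, -1049, -1911, -3157, -4859, -7089, -9919
Δ²: -550, -862, -1246, -1702, -2230, -2830
Δ³: -312, -384, -456, -528, -600
Δ⁴: -72, -72, -72, -72
Constant fourth difference = -72, so extend:
-600 − 72 = -672;  -2830 − 672 = -3502;  -9919 − 3502 = -13421;  -28724 − 13421 = -42145

-42145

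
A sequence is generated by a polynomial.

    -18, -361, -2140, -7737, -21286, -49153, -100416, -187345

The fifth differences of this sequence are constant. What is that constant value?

First differences: -343, -1779, -5597, -13549, -27867, -51263, -86929
Second differences: -1436, -3818, -7952, -14318, -23396, -35666
Third differences: -2382, -4134, -6366, -9078, -12270
Fourth differences: -1752, -2232, -2712, -3192
Fifth differences: -480, -480, -480

-480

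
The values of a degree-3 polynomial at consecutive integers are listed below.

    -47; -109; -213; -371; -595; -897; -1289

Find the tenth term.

Δ: -62 , -104 , -158 , -224 , -302 , -392
Δ²: -42 , -54 , -66 , -78 , -90
Δ³: -12 , -12 , -12 , -12
The third differences are constant (-12).
-90 − 12 = -102;  -392 − 102 = -494;  -1289 − 494 = -1783
-102 − 12 = -114;  -494 − 114 = -608;  -1783 − 608 = -2391
-114 − 12 = -126;  -608 − 126 = -734;  -2391 − 734 = -3125

-3125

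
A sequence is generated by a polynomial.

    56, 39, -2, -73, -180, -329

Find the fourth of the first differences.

-107

Δ: -17, -41, -71, -107, -149
Δ²: -24, -30, -36, -42
Δ³: -6, -6, -6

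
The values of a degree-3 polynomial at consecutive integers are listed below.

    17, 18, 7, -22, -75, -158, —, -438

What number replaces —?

Using the first 6 terms:
D1: 1, -11, -29, -53, -83
D2: -12, -18, -24, -30
D3: -6, -6, -6
Constant third difference = -6.
Extend forward: -30 − 6 = -36;  -83 − 36 = -119;  -158 − 119 = -277

-277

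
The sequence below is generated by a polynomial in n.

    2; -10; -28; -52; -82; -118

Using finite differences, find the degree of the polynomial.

D1: -12, -18, -24, -30, -36
D2: -6, -6, -6, -6
The second differences are constant, so the polynomial has degree 2.

2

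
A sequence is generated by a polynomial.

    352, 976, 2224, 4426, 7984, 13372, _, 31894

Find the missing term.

21136

Using the first 6 terms:
624, 1248, 2202, 3558, 5388
624, 954, 1356, 1830
330, 402, 474
72, 72
Constant fourth difference = 72.
Extend forward: 474 + 72 = 546;  1830 + 546 = 2376;  5388 + 2376 = 7764;  13372 + 7764 = 21136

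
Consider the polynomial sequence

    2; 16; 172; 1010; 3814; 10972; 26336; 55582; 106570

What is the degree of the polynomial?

5

Δ: 14, 156, 838, 2804, 7158, 15364, 29246, 50988
Δ²: 142, 682, 1966, 4354, 8206, 13882, 21742
Δ³: 540, 1284, 2388, 3852, 5676, 7860
Δ⁴: 744, 1104, 1464, 1824, 2184
Δ⁵: 360, 360, 360, 360
The fifth differences are constant, so the polynomial has degree 5.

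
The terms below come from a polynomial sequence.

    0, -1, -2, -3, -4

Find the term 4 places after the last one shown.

-8

First differences: -1, -1, -1, -1
First differences constant at -1.
-4 − 1 = -5
-5 − 1 = -6
-6 − 1 = -7
-7 − 1 = -8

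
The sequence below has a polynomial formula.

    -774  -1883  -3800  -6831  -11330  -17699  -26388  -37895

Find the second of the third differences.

Δ: -1109, -1917, -3031, -4499, -6369, -8689, -11507
Δ²: -808, -1114, -1468, -1870, -2320, -2818
Δ³: -306, -354, -402, -450, -498
Δ⁴: -48, -48, -48, -48

-354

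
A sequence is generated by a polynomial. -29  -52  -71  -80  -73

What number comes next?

Δ: -23  -19  -9  7
Δ²: 4  10  16
Δ³: 6  6
Third differences constant at 6.
16 + 6 = 22;  7 + 22 = 29;  -73 + 29 = -44

-44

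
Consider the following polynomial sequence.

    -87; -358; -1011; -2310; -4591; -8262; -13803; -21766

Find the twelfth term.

-91398

-271, -653, -1299, -2281, -3671, -5541, -7963
-382, -646, -982, -1390, -1870, -2422
-264, -336, -408, -480, -552
-72, -72, -72, -72
Fourth differences constant at -72.
-552 − 72 = -624;  -2422 − 624 = -3046;  -7963 − 3046 = -11009;  -21766 − 11009 = -32775
-624 − 72 = -696;  -3046 − 696 = -3742;  -11009 − 3742 = -14751;  -32775 − 14751 = -47526
-696 − 72 = -768;  -3742 − 768 = -4510;  -14751 − 4510 = -19261;  -47526 − 19261 = -66787
-768 − 72 = -840;  -4510 − 840 = -5350;  -19261 − 5350 = -24611;  -66787 − 24611 = -91398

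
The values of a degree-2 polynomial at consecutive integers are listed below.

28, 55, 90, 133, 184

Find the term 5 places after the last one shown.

559

Δ: 27, 35, 43, 51
Δ²: 8, 8, 8
Second differences constant at 8.
51 + 8 = 59;  184 + 59 = 243
59 + 8 = 67;  243 + 67 = 310
67 + 8 = 75;  310 + 75 = 385
75 + 8 = 83;  385 + 83 = 468
83 + 8 = 91;  468 + 91 = 559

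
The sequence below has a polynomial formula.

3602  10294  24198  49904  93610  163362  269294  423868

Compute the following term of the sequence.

D1: 6692  13904  25706  43706  69752  105932  154574
D2: 7212  11802  18000  26046  36180  48642
D3: 4590  6198  8046  10134  12462
D4: 1608  1848  2088  2328
D5: 240  240  240
Constant fifth difference = 240, so extend:
2328 + 240 = 2568;  12462 + 2568 = 15030;  48642 + 15030 = 63672;  154574 + 63672 = 218246;  423868 + 218246 = 642114

642114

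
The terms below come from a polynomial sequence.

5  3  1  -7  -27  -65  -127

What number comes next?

-219

Δ: -2, -2, -8, -20, -38, -62
Δ²: 0, -6, -12, -18, -24
Δ³: -6, -6, -6, -6
Constant third difference = -6, so extend:
-24 − 6 = -30;  -62 − 30 = -92;  -127 − 92 = -219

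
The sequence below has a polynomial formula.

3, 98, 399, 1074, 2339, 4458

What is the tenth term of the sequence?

28434

95  301  675  1265  2119
206  374  590  854
168  216  264
48  48
Constant fourth difference = 48, so extend:
264 + 48 = 312;  854 + 312 = 1166;  2119 + 1166 = 3285;  4458 + 3285 = 7743
312 + 48 = 360;  1166 + 360 = 1526;  3285 + 1526 = 4811;  7743 + 4811 = 12554
360 + 48 = 408;  1526 + 408 = 1934;  4811 + 1934 = 6745;  12554 + 6745 = 19299
408 + 48 = 456;  1934 + 456 = 2390;  6745 + 2390 = 9135;  19299 + 9135 = 28434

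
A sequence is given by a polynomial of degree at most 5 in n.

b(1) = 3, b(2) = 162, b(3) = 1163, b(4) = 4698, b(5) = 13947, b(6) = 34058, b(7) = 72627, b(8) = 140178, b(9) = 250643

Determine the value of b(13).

1546443

D1: 159 , 1001 , 3535 , 9249 , 20111 , 38569 , 67551 , 110465
D2: 842 , 2534 , 5714 , 10862 , 18458 , 28982 , 42914
D3: 1692 , 3180 , 5148 , 7596 , 10524 , 13932
D4: 1488 , 1968 , 2448 , 2928 , 3408
D5: 480 , 480 , 480 , 480
The fifth differences are constant (480).
3408 + 480 = 3888;  13932 + 3888 = 17820;  42914 + 17820 = 60734;  110465 + 60734 = 171199;  250643 + 171199 = 421842
3888 + 480 = 4368;  17820 + 4368 = 22188;  60734 + 22188 = 82922;  171199 + 82922 = 254121;  421842 + 254121 = 675963
4368 + 480 = 4848;  22188 + 4848 = 27036;  82922 + 27036 = 109958;  254121 + 109958 = 364079;  675963 + 364079 = 1040042
4848 + 480 = 5328;  27036 + 5328 = 32364;  109958 + 32364 = 142322;  364079 + 142322 = 506401;  1040042 + 506401 = 1546443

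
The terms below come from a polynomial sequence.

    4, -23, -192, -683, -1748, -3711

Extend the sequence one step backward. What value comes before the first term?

-3

-27  -169  -491  -1065  -1963
-142  -322  -574  -898
-180  -252  -324
-72  -72
The fourth differences are constant at -72.
Work back: -180 + 72 = -108;  -142 + 108 = -34;  -27 + 34 = 7;  4 − 7 = -3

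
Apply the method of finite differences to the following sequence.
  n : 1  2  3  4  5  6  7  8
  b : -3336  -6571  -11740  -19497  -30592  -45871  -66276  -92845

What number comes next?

-126712

First differences: -3235  -5169  -7757  -11095  -15279  -20405  -26569
Second differences: -1934  -2588  -3338  -4184  -5126  -6164
Third differences: -654  -750  -846  -942  -1038
Fourth differences: -96  -96  -96  -96
The fourth differences are constant (-96).
-1038 − 96 = -1134;  -6164 − 1134 = -7298;  -26569 − 7298 = -33867;  -92845 − 33867 = -126712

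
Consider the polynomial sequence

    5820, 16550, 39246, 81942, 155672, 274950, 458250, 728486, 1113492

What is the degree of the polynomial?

First differences: 10730, 22696, 42696, 73730, 119278, 183300, 270236, 385006
Second differences: 11966, 20000, 31034, 45548, 64022, 86936, 114770
Third differences: 8034, 11034, 14514, 18474, 22914, 27834
Fourth differences: 3000, 3480, 3960, 4440, 4920
Fifth differences: 480, 480, 480, 480
The fifth differences are constant, so the polynomial has degree 5.

5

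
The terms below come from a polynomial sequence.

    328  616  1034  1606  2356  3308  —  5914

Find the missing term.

Using the first 6 terms:
Δ: 288, 418, 572, 750, 952
Δ²: 130, 154, 178, 202
Δ³: 24, 24, 24
Constant third difference = 24.
Extend forward: 202 + 24 = 226;  952 + 226 = 1178;  3308 + 1178 = 4486

4486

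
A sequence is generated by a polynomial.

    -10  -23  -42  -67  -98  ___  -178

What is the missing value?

Using the first 5 terms:
First differences: -13  -19  -25  -31
Second differences: -6  -6  -6
Constant second difference = -6.
Extend forward: -31 − 6 = -37;  -98 − 37 = -135

-135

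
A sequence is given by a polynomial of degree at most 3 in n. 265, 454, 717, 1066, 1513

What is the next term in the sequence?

2070

D1: 189 , 263 , 349 , 447
D2: 74 , 86 , 98
D3: 12 , 12
The third differences are constant (12).
98 + 12 = 110;  447 + 110 = 557;  1513 + 557 = 2070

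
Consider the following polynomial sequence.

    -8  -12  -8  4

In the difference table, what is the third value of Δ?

D1: -4, 4, 12
D2: 8, 8

12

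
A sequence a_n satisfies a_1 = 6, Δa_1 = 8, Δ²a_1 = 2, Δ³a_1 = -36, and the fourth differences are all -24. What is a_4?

0

Build the table forward from the leading diagonal:
Δ⁴: -24  -24  -24  -24
Δ³: -36  -60  -84  -108
Δ²: 2  -34  -94  -178
Δ: 8  10  -24  -118
a: 6  14  24  0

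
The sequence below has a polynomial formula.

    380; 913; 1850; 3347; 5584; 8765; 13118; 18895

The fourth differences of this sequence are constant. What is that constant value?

24

First differences: 533, 937, 1497, 2237, 3181, 4353, 5777
Second differences: 404, 560, 740, 944, 1172, 1424
Third differences: 156, 180, 204, 228, 252
Fourth differences: 24, 24, 24, 24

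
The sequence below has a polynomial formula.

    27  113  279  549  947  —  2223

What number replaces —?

Using the first 5 terms:
D1: 86  166  270  398
D2: 80  104  128
D3: 24  24
Constant third difference = 24.
Extend forward: 128 + 24 = 152;  398 + 152 = 550;  947 + 550 = 1497

1497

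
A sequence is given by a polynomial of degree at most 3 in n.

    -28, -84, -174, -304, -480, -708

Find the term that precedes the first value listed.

0

Δ: -56  -90  -130  -176  -228
Δ²: -34  -40  -46  -52
Δ³: -6  -6  -6
The third differences are constant at -6.
Work back: -34 + 6 = -28;  -56 + 28 = -28;  -28 + 28 = 0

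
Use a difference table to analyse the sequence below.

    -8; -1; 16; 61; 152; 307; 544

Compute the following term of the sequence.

D1: 7, 17, 45, 91, 155, 237
D2: 10, 28, 46, 64, 82
D3: 18, 18, 18, 18
Constant third difference = 18, so extend:
82 + 18 = 100;  237 + 100 = 337;  544 + 337 = 881

881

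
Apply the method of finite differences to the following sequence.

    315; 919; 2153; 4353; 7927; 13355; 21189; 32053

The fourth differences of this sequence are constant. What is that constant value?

72

D1: 604, 1234, 2200, 3574, 5428, 7834, 10864
D2: 630, 966, 1374, 1854, 2406, 3030
D3: 336, 408, 480, 552, 624
D4: 72, 72, 72, 72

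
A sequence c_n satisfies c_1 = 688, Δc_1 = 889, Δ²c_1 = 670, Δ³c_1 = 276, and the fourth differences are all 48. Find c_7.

22312

Build the table forward from the leading diagonal:
D4: 48, 48, 48, 48, 48, 48, 48
D3: 276, 324, 372, 420, 468, 516, 564
D2: 670, 946, 1270, 1642, 2062, 2530, 3046
D1: 889, 1559, 2505, 3775, 5417, 7479, 10009
c: 688, 1577, 3136, 5641, 9416, 14833, 22312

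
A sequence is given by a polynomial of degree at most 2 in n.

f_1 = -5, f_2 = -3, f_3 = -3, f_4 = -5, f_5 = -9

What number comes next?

First differences: 2 , 0 , -2 , -4
Second differences: -2 , -2 , -2
Second differences constant at -2.
-4 − 2 = -6;  -9 − 6 = -15

-15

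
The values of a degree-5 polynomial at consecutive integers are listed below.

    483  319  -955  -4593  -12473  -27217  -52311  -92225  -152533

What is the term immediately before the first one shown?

-164  -1274  -3638  -7880  -14744  -25094  -39914  -60308
-1110  -2364  -4242  -6864  -10350  -14820  -20394
-1254  -1878  -2622  -3486  -4470  -5574
-624  -744  -864  -984  -1104
-120  -120  -120  -120
The fifth differences are constant at -120.
Work back: -624 + 120 = -504;  -1254 + 504 = -750;  -1110 + 750 = -360;  -164 + 360 = 196;  483 − 196 = 287

287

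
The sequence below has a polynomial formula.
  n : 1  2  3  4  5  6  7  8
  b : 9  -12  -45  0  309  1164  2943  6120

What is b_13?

Δ: -21  -33  45  309  855  1779  3177
Δ²: -12  78  264  546  924  1398
Δ³: 90  186  282  378  474
Δ⁴: 96  96  96  96
Constant fourth difference = 96, so extend:
474 + 96 = 570;  1398 + 570 = 1968;  3177 + 1968 = 5145;  6120 + 5145 = 11265
570 + 96 = 666;  1968 + 666 = 2634;  5145 + 2634 = 7779;  11265 + 7779 = 19044
666 + 96 = 762;  2634 + 762 = 3396;  7779 + 3396 = 11175;  19044 + 11175 = 30219
762 + 96 = 858;  3396 + 858 = 4254;  11175 + 4254 = 15429;  30219 + 15429 = 45648
858 + 96 = 954;  4254 + 954 = 5208;  15429 + 5208 = 20637;  45648 + 20637 = 66285

66285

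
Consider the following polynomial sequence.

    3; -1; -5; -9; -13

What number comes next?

-17

-4 , -4 , -4 , -4
Constant first difference = -4, so extend:
-13 − 4 = -17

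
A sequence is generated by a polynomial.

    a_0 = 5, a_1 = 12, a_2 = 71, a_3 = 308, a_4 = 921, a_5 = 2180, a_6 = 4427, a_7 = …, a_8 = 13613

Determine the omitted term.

8076

Using the first 7 terms:
7, 59, 237, 613, 1259, 2247
52, 178, 376, 646, 988
126, 198, 270, 342
72, 72, 72
Constant fourth difference = 72.
Extend forward: 342 + 72 = 414;  988 + 414 = 1402;  2247 + 1402 = 3649;  4427 + 3649 = 8076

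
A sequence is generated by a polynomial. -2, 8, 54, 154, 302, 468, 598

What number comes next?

614

D1: 10, 46, 100, 148, 166, 130
D2: 36, 54, 48, 18, -36
D3: 18, -6, -30, -54
D4: -24, -24, -24
Constant fourth difference = -24, so extend:
-54 − 24 = -78;  -36 − 78 = -114;  130 − 114 = 16;  598 + 16 = 614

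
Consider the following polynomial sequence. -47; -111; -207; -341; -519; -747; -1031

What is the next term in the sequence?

-1377

Δ: -64, -96, -134, -178, -228, -284
Δ²: -32, -38, -44, -50, -56
Δ³: -6, -6, -6, -6
Third differences constant at -6.
-56 − 6 = -62;  -284 − 62 = -346;  -1031 − 346 = -1377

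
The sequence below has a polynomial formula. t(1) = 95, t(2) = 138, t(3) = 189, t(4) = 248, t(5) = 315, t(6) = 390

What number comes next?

473

43, 51, 59, 67, 75
8, 8, 8, 8
The second differences are constant (8).
75 + 8 = 83;  390 + 83 = 473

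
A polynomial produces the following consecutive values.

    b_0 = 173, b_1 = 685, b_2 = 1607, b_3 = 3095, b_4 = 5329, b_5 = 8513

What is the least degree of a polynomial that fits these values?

4

D1: 512, 922, 1488, 2234, 3184
D2: 410, 566, 746, 950
D3: 156, 180, 204
D4: 24, 24
The fourth differences are constant, so the polynomial has degree 4.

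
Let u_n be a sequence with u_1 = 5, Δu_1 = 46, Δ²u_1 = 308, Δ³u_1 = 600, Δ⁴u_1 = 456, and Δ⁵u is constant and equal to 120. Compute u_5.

Build the table forward from the leading diagonal:
Fifth differences: 120  120  120  120  120
Fourth differences: 456  576  696  816  936
Third differences: 600  1056  1632  2328  3144
Second differences: 308  908  1964  3596  5924
First differences: 46  354  1262  3226  6822
u: 5  51  405  1667  4893

4893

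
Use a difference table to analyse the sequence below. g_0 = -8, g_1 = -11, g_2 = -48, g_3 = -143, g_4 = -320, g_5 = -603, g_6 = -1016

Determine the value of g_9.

-3275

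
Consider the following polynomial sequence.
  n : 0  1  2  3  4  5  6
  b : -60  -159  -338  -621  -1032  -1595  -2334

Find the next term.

D1: -99  -179  -283  -411  -563  -739
D2: -80  -104  -128  -152  -176
D3: -24  -24  -24  -24
The third differences are constant (-24).
-176 − 24 = -200;  -739 − 200 = -939;  -2334 − 939 = -3273

-3273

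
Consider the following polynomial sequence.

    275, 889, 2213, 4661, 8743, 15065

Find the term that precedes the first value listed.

53

First differences: 614, 1324, 2448, 4082, 6322
Second differences: 710, 1124, 1634, 2240
Third differences: 414, 510, 606
Fourth differences: 96, 96
The fourth differences are constant at 96.
Work back: 414 − 96 = 318;  710 − 318 = 392;  614 − 392 = 222;  275 − 222 = 53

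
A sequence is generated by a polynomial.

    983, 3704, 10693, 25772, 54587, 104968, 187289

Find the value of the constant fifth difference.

D1: 2721, 6989, 15079, 28815, 50381, 82321
D2: 4268, 8090, 13736, 21566, 31940
D3: 3822, 5646, 7830, 10374
D4: 1824, 2184, 2544
D5: 360, 360

360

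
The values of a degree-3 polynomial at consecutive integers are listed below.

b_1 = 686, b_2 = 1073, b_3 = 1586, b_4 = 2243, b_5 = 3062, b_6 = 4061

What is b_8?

First differences: 387, 513, 657, 819, 999
Second differences: 126, 144, 162, 180
Third differences: 18, 18, 18
The third differences are constant (18).
180 + 18 = 198;  999 + 198 = 1197;  4061 + 1197 = 5258
198 + 18 = 216;  1197 + 216 = 1413;  5258 + 1413 = 6671

6671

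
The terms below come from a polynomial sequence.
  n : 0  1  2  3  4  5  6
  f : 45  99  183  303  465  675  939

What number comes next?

1263

54, 84, 120, 162, 210, 264
30, 36, 42, 48, 54
6, 6, 6, 6
Constant third difference = 6, so extend:
54 + 6 = 60;  264 + 60 = 324;  939 + 324 = 1263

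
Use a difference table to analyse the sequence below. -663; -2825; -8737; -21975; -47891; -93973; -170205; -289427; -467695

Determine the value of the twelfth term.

-1573135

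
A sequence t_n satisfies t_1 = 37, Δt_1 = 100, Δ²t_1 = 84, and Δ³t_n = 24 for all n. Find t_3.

321

Build the table forward from the leading diagonal:
Δ³: 24  24  24
Δ²: 84  108  132
Δ: 100  184  292
t: 37  137  321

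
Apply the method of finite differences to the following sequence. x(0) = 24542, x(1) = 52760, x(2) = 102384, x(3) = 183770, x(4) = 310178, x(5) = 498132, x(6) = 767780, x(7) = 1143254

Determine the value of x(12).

First differences: 28218  49624  81386  126408  187954  269648  375474
Second differences: 21406  31762  45022  61546  81694  105826
Third differences: 10356  13260  16524  20148  24132
Fourth differences: 2904  3264  3624  3984
Fifth differences: 360  360  360
Constant fifth difference = 360, so extend:
3984 + 360 = 4344;  24132 + 4344 = 28476;  105826 + 28476 = 134302;  375474 + 134302 = 509776;  1143254 + 509776 = 1653030
4344 + 360 = 4704;  28476 + 4704 = 33180;  134302 + 33180 = 167482;  509776 + 167482 = 677258;  1653030 + 677258 = 2330288
4704 + 360 = 5064;  33180 + 5064 = 38244;  167482 + 38244 = 205726;  677258 + 205726 = 882984;  2330288 + 882984 = 3213272
5064 + 360 = 5424;  38244 + 5424 = 43668;  205726 + 43668 = 249394;  882984 + 249394 = 1132378;  3213272 + 1132378 = 4345650
5424 + 360 = 5784;  43668 + 5784 = 49452;  249394 + 49452 = 298846;  1132378 + 298846 = 1431224;  4345650 + 1431224 = 5776874

5776874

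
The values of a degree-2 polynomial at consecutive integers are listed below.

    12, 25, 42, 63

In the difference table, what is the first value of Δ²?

4

Δ: 13, 17, 21
Δ²: 4, 4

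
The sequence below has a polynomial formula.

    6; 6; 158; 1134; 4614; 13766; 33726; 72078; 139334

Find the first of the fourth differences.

1008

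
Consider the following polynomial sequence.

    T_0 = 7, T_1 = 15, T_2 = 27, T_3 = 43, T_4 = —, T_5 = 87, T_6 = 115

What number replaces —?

Using the first 4 terms:
First differences: 8  12  16
Second differences: 4  4
Constant second difference = 4.
Extend forward: 16 + 4 = 20;  43 + 20 = 63

63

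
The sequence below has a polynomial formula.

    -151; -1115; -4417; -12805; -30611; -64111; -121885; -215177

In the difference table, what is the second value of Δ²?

-5086

First differences: -964, -3302, -8388, -17806, -33500, -57774, -93292
Second differences: -2338, -5086, -9418, -15694, -24274, -35518
Third differences: -2748, -4332, -6276, -8580, -11244
Fourth differences: -1584, -1944, -2304, -2664
Fifth differences: -360, -360, -360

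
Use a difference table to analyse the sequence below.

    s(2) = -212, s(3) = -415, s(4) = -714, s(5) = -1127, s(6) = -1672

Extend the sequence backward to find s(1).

D1: -203, -299, -413, -545
D2: -96, -114, -132
D3: -18, -18
The third differences are constant at -18.
Work back: -96 + 18 = -78;  -203 + 78 = -125;  -212 + 125 = -87

-87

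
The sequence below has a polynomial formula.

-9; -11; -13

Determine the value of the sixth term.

-2, -2
First differences constant at -2.
-13 − 2 = -15
-15 − 2 = -17
-17 − 2 = -19

-19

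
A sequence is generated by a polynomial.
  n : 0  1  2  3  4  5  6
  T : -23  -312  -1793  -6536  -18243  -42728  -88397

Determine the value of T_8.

-292751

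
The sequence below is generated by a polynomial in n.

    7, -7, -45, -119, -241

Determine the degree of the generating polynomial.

First differences: -14, -38, -74, -122
Second differences: -24, -36, -48
Third differences: -12, -12
The third differences are constant, so the polynomial has degree 3.

3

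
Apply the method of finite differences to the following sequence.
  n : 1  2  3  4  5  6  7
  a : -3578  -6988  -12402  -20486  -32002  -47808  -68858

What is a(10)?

-174452

Δ: -3410, -5414, -8084, -11516, -15806, -21050
Δ²: -2004, -2670, -3432, -4290, -5244
Δ³: -666, -762, -858, -954
Δ⁴: -96, -96, -96
Constant fourth difference = -96, so extend:
-954 − 96 = -1050;  -5244 − 1050 = -6294;  -21050 − 6294 = -27344;  -68858 − 27344 = -96202
-1050 − 96 = -1146;  -6294 − 1146 = -7440;  -27344 − 7440 = -34784;  -96202 − 34784 = -130986
-1146 − 96 = -1242;  -7440 − 1242 = -8682;  -34784 − 8682 = -43466;  -130986 − 43466 = -174452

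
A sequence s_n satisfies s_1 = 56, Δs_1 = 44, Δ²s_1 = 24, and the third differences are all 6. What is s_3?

168

Build the table forward from the leading diagonal:
Δ³: 6  6  6
Δ²: 24  30  36
Δ: 44  68  98
s: 56  100  168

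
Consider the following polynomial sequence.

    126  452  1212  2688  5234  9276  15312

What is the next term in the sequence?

D1: 326  760  1476  2546  4042  6036
D2: 434  716  1070  1496  1994
D3: 282  354  426  498
D4: 72  72  72
Fourth differences constant at 72.
498 + 72 = 570;  1994 + 570 = 2564;  6036 + 2564 = 8600;  15312 + 8600 = 23912

23912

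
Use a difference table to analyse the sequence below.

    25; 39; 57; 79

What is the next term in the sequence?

105

14 , 18 , 22
4 , 4
Constant second difference = 4, so extend:
22 + 4 = 26;  79 + 26 = 105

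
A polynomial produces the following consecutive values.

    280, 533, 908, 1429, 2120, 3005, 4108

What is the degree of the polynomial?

3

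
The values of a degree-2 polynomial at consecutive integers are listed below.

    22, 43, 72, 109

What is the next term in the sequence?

154

First differences: 21  29  37
Second differences: 8  8
The second differences are constant (8).
37 + 8 = 45;  109 + 45 = 154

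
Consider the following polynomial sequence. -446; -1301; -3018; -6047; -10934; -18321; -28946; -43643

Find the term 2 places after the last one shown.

-89069

D1: -855, -1717, -3029, -4887, -7387, -10625, -14697
D2: -862, -1312, -1858, -2500, -3238, -4072
D3: -450, -546, -642, -738, -834
D4: -96, -96, -96, -96
The fourth differences are constant (-96).
-834 − 96 = -930;  -4072 − 930 = -5002;  -14697 − 5002 = -19699;  -43643 − 19699 = -63342
-930 − 96 = -1026;  -5002 − 1026 = -6028;  -19699 − 6028 = -25727;  -63342 − 25727 = -89069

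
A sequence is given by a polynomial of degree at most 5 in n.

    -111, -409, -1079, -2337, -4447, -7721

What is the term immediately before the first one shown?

-17

Δ: -298  -670  -1258  -2110  -3274
Δ²: -372  -588  -852  -1164
Δ³: -216  -264  -312
Δ⁴: -48  -48
The fourth differences are constant at -48.
Work back: -216 + 48 = -168;  -372 + 168 = -204;  -298 + 204 = -94;  -111 + 94 = -17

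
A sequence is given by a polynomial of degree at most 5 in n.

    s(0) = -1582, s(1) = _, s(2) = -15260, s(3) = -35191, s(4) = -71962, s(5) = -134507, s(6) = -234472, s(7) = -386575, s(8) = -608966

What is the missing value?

Using the last 7 terms:
D1: -19931, -36771, -62545, -99965, -152103, -222391
D2: -16840, -25774, -37420, -52138, -70288
D3: -8934, -11646, -14718, -18150
D4: -2712, -3072, -3432
D5: -360, -360
Constant fifth difference = -360.
Extend backward: -2712 + 360 = -2352;  -8934 + 2352 = -6582;  -16840 + 6582 = -10258;  -19931 + 10258 = -9673;  -15260 + 9673 = -5587

-5587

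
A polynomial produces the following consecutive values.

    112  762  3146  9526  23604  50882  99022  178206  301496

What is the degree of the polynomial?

5

Δ: 650, 2384, 6380, 14078, 27278, 48140, 79184, 123290
Δ²: 1734, 3996, 7698, 13200, 20862, 31044, 44106
Δ³: 2262, 3702, 5502, 7662, 10182, 13062
Δ⁴: 1440, 1800, 2160, 2520, 2880
Δ⁵: 360, 360, 360, 360
The fifth differences are constant, so the polynomial has degree 5.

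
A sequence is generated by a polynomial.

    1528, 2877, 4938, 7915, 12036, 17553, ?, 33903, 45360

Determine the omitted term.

Using the first 6 terms:
D1: 1349  2061  2977  4121  5517
D2: 712  916  1144  1396
D3: 204  228  252
D4: 24  24
Constant fourth difference = 24.
Extend forward: 252 + 24 = 276;  1396 + 276 = 1672;  5517 + 1672 = 7189;  17553 + 7189 = 24742

24742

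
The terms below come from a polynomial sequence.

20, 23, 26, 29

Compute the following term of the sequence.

First differences: 3  3  3
The first differences are constant (3).
29 + 3 = 32

32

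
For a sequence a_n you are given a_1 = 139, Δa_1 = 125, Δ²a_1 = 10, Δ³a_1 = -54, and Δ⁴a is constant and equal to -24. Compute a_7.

-401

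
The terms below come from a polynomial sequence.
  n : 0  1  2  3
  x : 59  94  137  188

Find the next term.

247

35  43  51
8  8
Second differences constant at 8.
51 + 8 = 59;  188 + 59 = 247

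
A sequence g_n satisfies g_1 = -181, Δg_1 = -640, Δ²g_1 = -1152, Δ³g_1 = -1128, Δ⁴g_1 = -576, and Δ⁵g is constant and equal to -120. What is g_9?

-147765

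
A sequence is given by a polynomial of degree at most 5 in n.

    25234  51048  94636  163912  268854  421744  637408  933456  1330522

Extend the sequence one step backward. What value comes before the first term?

First differences: 25814, 43588, 69276, 104942, 152890, 215664, 296048, 397066
Second differences: 17774, 25688, 35666, 47948, 62774, 80384, 101018
Third differences: 7914, 9978, 12282, 14826, 17610, 20634
Fourth differences: 2064, 2304, 2544, 2784, 3024
Fifth differences: 240, 240, 240, 240
The fifth differences are constant at 240.
Work back: 2064 − 240 = 1824;  7914 − 1824 = 6090;  17774 − 6090 = 11684;  25814 − 11684 = 14130;  25234 − 14130 = 11104

11104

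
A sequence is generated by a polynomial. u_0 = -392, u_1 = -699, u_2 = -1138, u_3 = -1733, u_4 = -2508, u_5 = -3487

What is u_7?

Δ: -307 , -439 , -595 , -775 , -979
Δ²: -132 , -156 , -180 , -204
Δ³: -24 , -24 , -24
The third differences are constant (-24).
-204 − 24 = -228;  -979 − 228 = -1207;  -3487 − 1207 = -4694
-228 − 24 = -252;  -1207 − 252 = -1459;  -4694 − 1459 = -6153

-6153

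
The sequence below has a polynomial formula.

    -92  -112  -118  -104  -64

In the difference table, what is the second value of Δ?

First differences: -20, -6, 14, 40
Second differences: 14, 20, 26
Third differences: 6, 6

-6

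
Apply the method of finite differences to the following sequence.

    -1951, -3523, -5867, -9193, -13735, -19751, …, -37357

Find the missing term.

-27523

Using the first 6 terms:
-1572  -2344  -3326  -4542  -6016
-772  -982  -1216  -1474
-210  -234  -258
-24  -24
Constant fourth difference = -24.
Extend forward: -258 − 24 = -282;  -1474 − 282 = -1756;  -6016 − 1756 = -7772;  -19751 − 7772 = -27523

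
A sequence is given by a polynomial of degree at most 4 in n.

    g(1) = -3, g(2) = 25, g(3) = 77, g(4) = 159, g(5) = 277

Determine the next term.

437

D1: 28, 52, 82, 118
D2: 24, 30, 36
D3: 6, 6
Constant third difference = 6, so extend:
36 + 6 = 42;  118 + 42 = 160;  277 + 160 = 437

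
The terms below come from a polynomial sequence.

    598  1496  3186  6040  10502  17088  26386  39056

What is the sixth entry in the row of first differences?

Δ: 898, 1690, 2854, 4462, 6586, 9298, 12670
Δ²: 792, 1164, 1608, 2124, 2712, 3372
Δ³: 372, 444, 516, 588, 660
Δ⁴: 72, 72, 72, 72

9298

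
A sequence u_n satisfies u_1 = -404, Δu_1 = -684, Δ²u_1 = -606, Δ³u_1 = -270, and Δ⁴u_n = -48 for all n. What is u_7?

Build the table forward from the leading diagonal:
Δ⁴: -48  -48  -48  -48  -48  -48  -48
Δ³: -270  -318  -366  -414  -462  -510  -558
Δ²: -606  -876  -1194  -1560  -1974  -2436  -2946
Δ: -684  -1290  -2166  -3360  -4920  -6894  -9330
u: -404  -1088  -2378  -4544  -7904  -12824  -19718

-19718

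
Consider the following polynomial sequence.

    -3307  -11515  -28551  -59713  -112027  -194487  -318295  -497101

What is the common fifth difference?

-240

D1: -8208, -17036, -31162, -52314, -82460, -123808, -178806
D2: -8828, -14126, -21152, -30146, -41348, -54998
D3: -5298, -7026, -8994, -11202, -13650
D4: -1728, -1968, -2208, -2448
D5: -240, -240, -240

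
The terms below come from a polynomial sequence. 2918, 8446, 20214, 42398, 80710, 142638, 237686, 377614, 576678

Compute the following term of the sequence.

851870

Δ: 5528 , 11768 , 22184 , 38312 , 61928 , 95048 , 139928 , 199064
Δ²: 6240 , 10416 , 16128 , 23616 , 33120 , 44880 , 59136
Δ³: 4176 , 5712 , 7488 , 9504 , 11760 , 14256
Δ⁴: 1536 , 1776 , 2016 , 2256 , 2496
Δ⁵: 240 , 240 , 240 , 240
Constant fifth difference = 240, so extend:
2496 + 240 = 2736;  14256 + 2736 = 16992;  59136 + 16992 = 76128;  199064 + 76128 = 275192;  576678 + 275192 = 851870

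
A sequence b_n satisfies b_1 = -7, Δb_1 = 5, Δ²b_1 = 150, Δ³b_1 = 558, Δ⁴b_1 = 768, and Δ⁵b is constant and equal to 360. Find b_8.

Build the table forward from the leading diagonal:
Δ⁵: 360  360  360  360  360  360  360  360
Δ⁴: 768  1128  1488  1848  2208  2568  2928  3288
Δ³: 558  1326  2454  3942  5790  7998  10566  13494
Δ²: 150  708  2034  4488  8430  14220  22218  32784
Δ: 5  155  863  2897  7385  15815  30035  52253
b: -7  -2  153  1016  3913  11298  27113  57148

57148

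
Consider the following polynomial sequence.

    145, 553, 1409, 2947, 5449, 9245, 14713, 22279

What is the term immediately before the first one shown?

First differences: 408  856  1538  2502  3796  5468  7566
Second differences: 448  682  964  1294  1672  2098
Third differences: 234  282  330  378  426
Fourth differences: 48  48  48  48
The fourth differences are constant at 48.
Work back: 234 − 48 = 186;  448 − 186 = 262;  408 − 262 = 146;  145 − 146 = -1

-1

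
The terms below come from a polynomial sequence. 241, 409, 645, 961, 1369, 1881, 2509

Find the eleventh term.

6421

Δ: 168, 236, 316, 408, 512, 628
Δ²: 68, 80, 92, 104, 116
Δ³: 12, 12, 12, 12
Third differences constant at 12.
116 + 12 = 128;  628 + 128 = 756;  2509 + 756 = 3265
128 + 12 = 140;  756 + 140 = 896;  3265 + 896 = 4161
140 + 12 = 152;  896 + 152 = 1048;  4161 + 1048 = 5209
152 + 12 = 164;  1048 + 164 = 1212;  5209 + 1212 = 6421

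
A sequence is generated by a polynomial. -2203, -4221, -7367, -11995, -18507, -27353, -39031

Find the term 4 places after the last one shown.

First differences: -2018  -3146  -4628  -6512  -8846  -11678
Second differences: -1128  -1482  -1884  -2334  -2832
Third differences: -354  -402  -450  -498
Fourth differences: -48  -48  -48
The fourth differences are constant (-48).
-498 − 48 = -546;  -2832 − 546 = -3378;  -11678 − 3378 = -15056;  -39031 − 15056 = -54087
-546 − 48 = -594;  -3378 − 594 = -3972;  -15056 − 3972 = -19028;  -54087 − 19028 = -73115
-594 − 48 = -642;  -3972 − 642 = -4614;  -19028 − 4614 = -23642;  -73115 − 23642 = -96757
-642 − 48 = -690;  -4614 − 690 = -5304;  -23642 − 5304 = -28946;  -96757 − 28946 = -125703

-125703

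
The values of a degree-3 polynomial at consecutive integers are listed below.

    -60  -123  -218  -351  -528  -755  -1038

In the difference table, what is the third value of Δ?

-133

D1: -63, -95, -133, -177, -227, -283
D2: -32, -38, -44, -50, -56
D3: -6, -6, -6, -6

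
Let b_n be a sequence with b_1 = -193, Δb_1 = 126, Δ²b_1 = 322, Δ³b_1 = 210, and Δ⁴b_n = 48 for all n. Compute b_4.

1361

Build the table forward from the leading diagonal:
Fourth differences: 48, 48, 48, 48
Third differences: 210, 258, 306, 354
Second differences: 322, 532, 790, 1096
First differences: 126, 448, 980, 1770
b: -193, -67, 381, 1361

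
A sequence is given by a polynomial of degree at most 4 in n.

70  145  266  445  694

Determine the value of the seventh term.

First differences: 75 , 121 , 179 , 249
Second differences: 46 , 58 , 70
Third differences: 12 , 12
Third differences constant at 12.
70 + 12 = 82;  249 + 82 = 331;  694 + 331 = 1025
82 + 12 = 94;  331 + 94 = 425;  1025 + 425 = 1450

1450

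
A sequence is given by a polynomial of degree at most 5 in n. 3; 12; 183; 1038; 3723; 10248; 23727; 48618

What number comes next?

Δ: 9, 171, 855, 2685, 6525, 13479, 24891
Δ²: 162, 684, 1830, 3840, 6954, 11412
Δ³: 522, 1146, 2010, 3114, 4458
Δ⁴: 624, 864, 1104, 1344
Δ⁵: 240, 240, 240
Fifth differences constant at 240.
1344 + 240 = 1584;  4458 + 1584 = 6042;  11412 + 6042 = 17454;  24891 + 17454 = 42345;  48618 + 42345 = 90963

90963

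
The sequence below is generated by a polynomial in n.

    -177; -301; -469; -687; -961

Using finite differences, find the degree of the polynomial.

-124, -168, -218, -274
-44, -50, -56
-6, -6
The third differences are constant, so the polynomial has degree 3.

3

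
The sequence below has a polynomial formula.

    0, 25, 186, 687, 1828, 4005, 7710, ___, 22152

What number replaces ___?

Using the first 7 terms:
25  161  501  1141  2177  3705
136  340  640  1036  1528
204  300  396  492
96  96  96
Constant fourth difference = 96.
Extend forward: 492 + 96 = 588;  1528 + 588 = 2116;  3705 + 2116 = 5821;  7710 + 5821 = 13531

13531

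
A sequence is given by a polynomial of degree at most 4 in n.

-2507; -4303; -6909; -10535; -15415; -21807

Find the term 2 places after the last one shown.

Δ: -1796  -2606  -3626  -4880  -6392
Δ²: -810  -1020  -1254  -1512
Δ³: -210  -234  -258
Δ⁴: -24  -24
Constant fourth difference = -24, so extend:
-258 − 24 = -282;  -1512 − 282 = -1794;  -6392 − 1794 = -8186;  -21807 − 8186 = -29993
-282 − 24 = -306;  -1794 − 306 = -2100;  -8186 − 2100 = -10286;  -29993 − 10286 = -40279

-40279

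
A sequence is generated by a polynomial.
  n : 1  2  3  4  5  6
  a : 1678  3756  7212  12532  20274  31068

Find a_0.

564

D1: 2078  3456  5320  7742  10794
D2: 1378  1864  2422  3052
D3: 486  558  630
D4: 72  72
The fourth differences are constant at 72.
Work back: 486 − 72 = 414;  1378 − 414 = 964;  2078 − 964 = 1114;  1678 − 1114 = 564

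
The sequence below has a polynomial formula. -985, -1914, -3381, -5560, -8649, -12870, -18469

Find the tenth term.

-46354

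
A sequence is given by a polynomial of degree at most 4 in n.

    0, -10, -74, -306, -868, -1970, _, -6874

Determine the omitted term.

-3870

Using the first 6 terms:
D1: -10  -64  -232  -562  -1102
D2: -54  -168  -330  -540
D3: -114  -162  -210
D4: -48  -48
Constant fourth difference = -48.
Extend forward: -210 − 48 = -258;  -540 − 258 = -798;  -1102 − 798 = -1900;  -1970 − 1900 = -3870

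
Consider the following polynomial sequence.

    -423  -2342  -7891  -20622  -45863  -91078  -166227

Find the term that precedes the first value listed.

2

-1919, -5549, -12731, -25241, -45215, -75149
-3630, -7182, -12510, -19974, -29934
-3552, -5328, -7464, -9960
-1776, -2136, -2496
-360, -360
The fifth differences are constant at -360.
Work back: -1776 + 360 = -1416;  -3552 + 1416 = -2136;  -3630 + 2136 = -1494;  -1919 + 1494 = -425;  -423 + 425 = 2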